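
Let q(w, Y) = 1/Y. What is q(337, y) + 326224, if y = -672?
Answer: 219222527/672 ≈ 3.2622e+5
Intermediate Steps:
q(337, y) + 326224 = 1/(-672) + 326224 = -1/672 + 326224 = 219222527/672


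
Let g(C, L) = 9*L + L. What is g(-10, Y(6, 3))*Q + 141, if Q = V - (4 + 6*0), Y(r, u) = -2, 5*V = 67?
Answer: -47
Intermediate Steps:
V = 67/5 (V = (⅕)*67 = 67/5 ≈ 13.400)
g(C, L) = 10*L
Q = 47/5 (Q = 67/5 - (4 + 6*0) = 67/5 - (4 + 0) = 67/5 - 1*4 = 67/5 - 4 = 47/5 ≈ 9.4000)
g(-10, Y(6, 3))*Q + 141 = (10*(-2))*(47/5) + 141 = -20*47/5 + 141 = -188 + 141 = -47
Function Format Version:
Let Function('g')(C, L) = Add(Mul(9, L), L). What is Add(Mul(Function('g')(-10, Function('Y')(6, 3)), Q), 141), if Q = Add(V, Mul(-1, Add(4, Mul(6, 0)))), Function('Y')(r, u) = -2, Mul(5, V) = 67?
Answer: -47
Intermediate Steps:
V = Rational(67, 5) (V = Mul(Rational(1, 5), 67) = Rational(67, 5) ≈ 13.400)
Function('g')(C, L) = Mul(10, L)
Q = Rational(47, 5) (Q = Add(Rational(67, 5), Mul(-1, Add(4, Mul(6, 0)))) = Add(Rational(67, 5), Mul(-1, Add(4, 0))) = Add(Rational(67, 5), Mul(-1, 4)) = Add(Rational(67, 5), -4) = Rational(47, 5) ≈ 9.4000)
Add(Mul(Function('g')(-10, Function('Y')(6, 3)), Q), 141) = Add(Mul(Mul(10, -2), Rational(47, 5)), 141) = Add(Mul(-20, Rational(47, 5)), 141) = Add(-188, 141) = -47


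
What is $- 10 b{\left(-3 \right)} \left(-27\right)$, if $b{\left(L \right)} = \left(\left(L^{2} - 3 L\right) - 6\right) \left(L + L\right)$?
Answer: $-19440$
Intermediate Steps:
$b{\left(L \right)} = 2 L \left(-6 + L^{2} - 3 L\right)$ ($b{\left(L \right)} = \left(-6 + L^{2} - 3 L\right) 2 L = 2 L \left(-6 + L^{2} - 3 L\right)$)
$- 10 b{\left(-3 \right)} \left(-27\right) = - 10 \cdot 2 \left(-3\right) \left(-6 + \left(-3\right)^{2} - -9\right) \left(-27\right) = - 10 \cdot 2 \left(-3\right) \left(-6 + 9 + 9\right) \left(-27\right) = - 10 \cdot 2 \left(-3\right) 12 \left(-27\right) = \left(-10\right) \left(-72\right) \left(-27\right) = 720 \left(-27\right) = -19440$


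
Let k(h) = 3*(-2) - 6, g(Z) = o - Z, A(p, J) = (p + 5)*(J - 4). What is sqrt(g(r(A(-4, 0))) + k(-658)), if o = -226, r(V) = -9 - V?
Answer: I*sqrt(233) ≈ 15.264*I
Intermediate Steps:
A(p, J) = (-4 + J)*(5 + p) (A(p, J) = (5 + p)*(-4 + J) = (-4 + J)*(5 + p))
g(Z) = -226 - Z
k(h) = -12 (k(h) = -6 - 6 = -12)
sqrt(g(r(A(-4, 0))) + k(-658)) = sqrt((-226 - (-9 - (-20 - 4*(-4) + 5*0 + 0*(-4)))) - 12) = sqrt((-226 - (-9 - (-20 + 16 + 0 + 0))) - 12) = sqrt((-226 - (-9 - 1*(-4))) - 12) = sqrt((-226 - (-9 + 4)) - 12) = sqrt((-226 - 1*(-5)) - 12) = sqrt((-226 + 5) - 12) = sqrt(-221 - 12) = sqrt(-233) = I*sqrt(233)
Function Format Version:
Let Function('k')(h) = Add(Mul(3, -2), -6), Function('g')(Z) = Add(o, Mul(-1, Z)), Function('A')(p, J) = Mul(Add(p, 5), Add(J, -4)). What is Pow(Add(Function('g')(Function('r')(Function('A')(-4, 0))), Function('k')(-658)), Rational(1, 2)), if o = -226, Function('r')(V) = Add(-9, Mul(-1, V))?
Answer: Mul(I, Pow(233, Rational(1, 2))) ≈ Mul(15.264, I)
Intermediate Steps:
Function('A')(p, J) = Mul(Add(-4, J), Add(5, p)) (Function('A')(p, J) = Mul(Add(5, p), Add(-4, J)) = Mul(Add(-4, J), Add(5, p)))
Function('g')(Z) = Add(-226, Mul(-1, Z))
Function('k')(h) = -12 (Function('k')(h) = Add(-6, -6) = -12)
Pow(Add(Function('g')(Function('r')(Function('A')(-4, 0))), Function('k')(-658)), Rational(1, 2)) = Pow(Add(Add(-226, Mul(-1, Add(-9, Mul(-1, Add(-20, Mul(-4, -4), Mul(5, 0), Mul(0, -4)))))), -12), Rational(1, 2)) = Pow(Add(Add(-226, Mul(-1, Add(-9, Mul(-1, Add(-20, 16, 0, 0))))), -12), Rational(1, 2)) = Pow(Add(Add(-226, Mul(-1, Add(-9, Mul(-1, -4)))), -12), Rational(1, 2)) = Pow(Add(Add(-226, Mul(-1, Add(-9, 4))), -12), Rational(1, 2)) = Pow(Add(Add(-226, Mul(-1, -5)), -12), Rational(1, 2)) = Pow(Add(Add(-226, 5), -12), Rational(1, 2)) = Pow(Add(-221, -12), Rational(1, 2)) = Pow(-233, Rational(1, 2)) = Mul(I, Pow(233, Rational(1, 2)))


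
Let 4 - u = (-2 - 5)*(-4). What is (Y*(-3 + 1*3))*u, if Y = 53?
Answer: 0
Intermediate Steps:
u = -24 (u = 4 - (-2 - 5)*(-4) = 4 - (-7)*(-4) = 4 - 1*28 = 4 - 28 = -24)
(Y*(-3 + 1*3))*u = (53*(-3 + 1*3))*(-24) = (53*(-3 + 3))*(-24) = (53*0)*(-24) = 0*(-24) = 0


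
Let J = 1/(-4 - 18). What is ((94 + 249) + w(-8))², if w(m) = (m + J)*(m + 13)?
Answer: 44368921/484 ≈ 91671.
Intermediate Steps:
J = -1/22 (J = 1/(-22) = -1/22 ≈ -0.045455)
w(m) = (13 + m)*(-1/22 + m) (w(m) = (m - 1/22)*(m + 13) = (-1/22 + m)*(13 + m) = (13 + m)*(-1/22 + m))
((94 + 249) + w(-8))² = ((94 + 249) + (-13/22 + (-8)² + (285/22)*(-8)))² = (343 + (-13/22 + 64 - 1140/11))² = (343 - 885/22)² = (6661/22)² = 44368921/484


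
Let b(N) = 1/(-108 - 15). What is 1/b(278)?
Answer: -123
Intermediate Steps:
b(N) = -1/123 (b(N) = 1/(-123) = -1/123)
1/b(278) = 1/(-1/123) = -123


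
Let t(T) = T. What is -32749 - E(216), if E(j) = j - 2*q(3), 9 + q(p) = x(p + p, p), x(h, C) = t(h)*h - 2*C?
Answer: -32923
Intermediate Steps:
x(h, C) = h² - 2*C (x(h, C) = h*h - 2*C = h² - 2*C)
q(p) = -9 - 2*p + 4*p² (q(p) = -9 + ((p + p)² - 2*p) = -9 + ((2*p)² - 2*p) = -9 + (4*p² - 2*p) = -9 + (-2*p + 4*p²) = -9 - 2*p + 4*p²)
E(j) = -42 + j (E(j) = j - 2*(-9 - 2*3 + 4*3²) = j - 2*(-9 - 6 + 4*9) = j - 2*(-9 - 6 + 36) = j - 2*21 = j - 42 = -42 + j)
-32749 - E(216) = -32749 - (-42 + 216) = -32749 - 1*174 = -32749 - 174 = -32923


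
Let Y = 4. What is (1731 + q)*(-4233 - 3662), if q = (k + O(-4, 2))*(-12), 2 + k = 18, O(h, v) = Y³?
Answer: -6087045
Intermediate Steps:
O(h, v) = 64 (O(h, v) = 4³ = 64)
k = 16 (k = -2 + 18 = 16)
q = -960 (q = (16 + 64)*(-12) = 80*(-12) = -960)
(1731 + q)*(-4233 - 3662) = (1731 - 960)*(-4233 - 3662) = 771*(-7895) = -6087045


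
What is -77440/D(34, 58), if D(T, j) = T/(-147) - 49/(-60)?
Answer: -227673600/1721 ≈ -1.3229e+5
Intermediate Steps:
D(T, j) = 49/60 - T/147 (D(T, j) = T*(-1/147) - 49*(-1/60) = -T/147 + 49/60 = 49/60 - T/147)
-77440/D(34, 58) = -77440/(49/60 - 1/147*34) = -77440/(49/60 - 34/147) = -77440/1721/2940 = -77440*2940/1721 = -227673600/1721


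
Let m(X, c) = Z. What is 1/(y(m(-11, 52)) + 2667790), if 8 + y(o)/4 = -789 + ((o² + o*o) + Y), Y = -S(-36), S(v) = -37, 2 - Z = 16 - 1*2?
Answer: 1/2665902 ≈ 3.7511e-7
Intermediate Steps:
Z = -12 (Z = 2 - (16 - 1*2) = 2 - (16 - 2) = 2 - 1*14 = 2 - 14 = -12)
m(X, c) = -12
Y = 37 (Y = -1*(-37) = 37)
y(o) = -3040 + 8*o² (y(o) = -32 + 4*(-789 + ((o² + o*o) + 37)) = -32 + 4*(-789 + ((o² + o²) + 37)) = -32 + 4*(-789 + (2*o² + 37)) = -32 + 4*(-789 + (37 + 2*o²)) = -32 + 4*(-752 + 2*o²) = -32 + (-3008 + 8*o²) = -3040 + 8*o²)
1/(y(m(-11, 52)) + 2667790) = 1/((-3040 + 8*(-12)²) + 2667790) = 1/((-3040 + 8*144) + 2667790) = 1/((-3040 + 1152) + 2667790) = 1/(-1888 + 2667790) = 1/2665902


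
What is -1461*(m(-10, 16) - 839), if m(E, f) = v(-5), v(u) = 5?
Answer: 1218474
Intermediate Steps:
m(E, f) = 5
-1461*(m(-10, 16) - 839) = -1461*(5 - 839) = -1461*(-834) = 1218474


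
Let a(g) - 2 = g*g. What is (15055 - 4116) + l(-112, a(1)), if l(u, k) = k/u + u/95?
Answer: 116378131/10640 ≈ 10938.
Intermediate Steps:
a(g) = 2 + g² (a(g) = 2 + g*g = 2 + g²)
l(u, k) = u/95 + k/u (l(u, k) = k/u + u*(1/95) = k/u + u/95 = u/95 + k/u)
(15055 - 4116) + l(-112, a(1)) = (15055 - 4116) + ((1/95)*(-112) + (2 + 1²)/(-112)) = 10939 + (-112/95 + (2 + 1)*(-1/112)) = 10939 + (-112/95 + 3*(-1/112)) = 10939 + (-112/95 - 3/112) = 10939 - 12829/10640 = 116378131/10640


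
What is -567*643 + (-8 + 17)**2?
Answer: -364500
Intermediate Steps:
-567*643 + (-8 + 17)**2 = -364581 + 9**2 = -364581 + 81 = -364500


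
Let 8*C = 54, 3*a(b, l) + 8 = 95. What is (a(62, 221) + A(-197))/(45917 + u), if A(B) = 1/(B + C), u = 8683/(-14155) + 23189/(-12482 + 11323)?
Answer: 19052134575/30158017360687 ≈ 0.00063174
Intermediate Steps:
a(b, l) = 29 (a(b, l) = -8/3 + (⅓)*95 = -8/3 + 95/3 = 29)
u = -17805468/863455 (u = 8683*(-1/14155) + 23189/(-1159) = -457/745 + 23189*(-1/1159) = -457/745 - 23189/1159 = -17805468/863455 ≈ -20.621)
C = 27/4 (C = (⅛)*54 = 27/4 ≈ 6.7500)
A(B) = 1/(27/4 + B) (A(B) = 1/(B + 27/4) = 1/(27/4 + B))
(a(62, 221) + A(-197))/(45917 + u) = (29 + 4/(27 + 4*(-197)))/(45917 - 17805468/863455) = (29 + 4/(27 - 788))/(39629457767/863455) = (29 + 4/(-761))*(863455/39629457767) = (29 + 4*(-1/761))*(863455/39629457767) = (29 - 4/761)*(863455/39629457767) = (22065/761)*(863455/39629457767) = 19052134575/30158017360687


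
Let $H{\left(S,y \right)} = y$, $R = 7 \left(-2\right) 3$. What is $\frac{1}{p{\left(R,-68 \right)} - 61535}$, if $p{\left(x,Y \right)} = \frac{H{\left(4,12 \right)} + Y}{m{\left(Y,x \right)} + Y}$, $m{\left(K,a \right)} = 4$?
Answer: $- \frac{8}{492273} \approx -1.6251 \cdot 10^{-5}$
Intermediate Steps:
$R = -42$ ($R = \left(-14\right) 3 = -42$)
$p{\left(x,Y \right)} = \frac{12 + Y}{4 + Y}$
$\frac{1}{p{\left(R,-68 \right)} - 61535} = \frac{1}{\frac{12 - 68}{4 - 68} - 61535} = \frac{1}{\frac{1}{-64} \left(-56\right) - 61535} = \frac{1}{\left(- \frac{1}{64}\right) \left(-56\right) - 61535} = \frac{1}{\frac{7}{8} - 61535} = \frac{1}{- \frac{492273}{8}} = - \frac{8}{492273}$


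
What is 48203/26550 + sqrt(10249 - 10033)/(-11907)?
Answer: 817/450 - 2*sqrt(6)/3969 ≈ 1.8143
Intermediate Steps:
48203/26550 + sqrt(10249 - 10033)/(-11907) = 48203*(1/26550) + sqrt(216)*(-1/11907) = 817/450 + (6*sqrt(6))*(-1/11907) = 817/450 - 2*sqrt(6)/3969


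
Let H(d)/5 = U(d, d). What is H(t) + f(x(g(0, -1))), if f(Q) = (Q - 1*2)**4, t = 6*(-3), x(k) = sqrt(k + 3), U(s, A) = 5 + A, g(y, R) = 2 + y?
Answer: 96 - 72*sqrt(5) ≈ -64.997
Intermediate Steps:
x(k) = sqrt(3 + k)
t = -18
H(d) = 25 + 5*d (H(d) = 5*(5 + d) = 25 + 5*d)
f(Q) = (-2 + Q)**4 (f(Q) = (Q - 2)**4 = (-2 + Q)**4)
H(t) + f(x(g(0, -1))) = (25 + 5*(-18)) + (-2 + sqrt(3 + (2 + 0)))**4 = (25 - 90) + (-2 + sqrt(3 + 2))**4 = -65 + (-2 + sqrt(5))**4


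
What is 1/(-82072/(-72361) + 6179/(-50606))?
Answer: 3661900766/3706217013 ≈ 0.98804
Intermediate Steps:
1/(-82072/(-72361) + 6179/(-50606)) = 1/(-82072*(-1/72361) + 6179*(-1/50606)) = 1/(82072/72361 - 6179/50606) = 1/(3706217013/3661900766) = 3661900766/3706217013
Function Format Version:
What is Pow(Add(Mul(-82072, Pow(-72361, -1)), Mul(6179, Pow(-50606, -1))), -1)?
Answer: Rational(3661900766, 3706217013) ≈ 0.98804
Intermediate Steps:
Pow(Add(Mul(-82072, Pow(-72361, -1)), Mul(6179, Pow(-50606, -1))), -1) = Pow(Add(Mul(-82072, Rational(-1, 72361)), Mul(6179, Rational(-1, 50606))), -1) = Pow(Add(Rational(82072, 72361), Rational(-6179, 50606)), -1) = Pow(Rational(3706217013, 3661900766), -1) = Rational(3661900766, 3706217013)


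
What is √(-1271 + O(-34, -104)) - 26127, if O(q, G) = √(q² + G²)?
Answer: -26127 + I*√(1271 - 2*√2993) ≈ -26127.0 + 34.082*I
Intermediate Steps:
O(q, G) = √(G² + q²)
√(-1271 + O(-34, -104)) - 26127 = √(-1271 + √((-104)² + (-34)²)) - 26127 = √(-1271 + √(10816 + 1156)) - 26127 = √(-1271 + √11972) - 26127 = √(-1271 + 2*√2993) - 26127 = -26127 + √(-1271 + 2*√2993)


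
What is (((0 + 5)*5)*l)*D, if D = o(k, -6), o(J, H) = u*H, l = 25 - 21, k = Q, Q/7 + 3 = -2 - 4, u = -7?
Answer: 4200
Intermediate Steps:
Q = -63 (Q = -21 + 7*(-2 - 4) = -21 + 7*(-6) = -21 - 42 = -63)
k = -63
l = 4
o(J, H) = -7*H
D = 42 (D = -7*(-6) = 42)
(((0 + 5)*5)*l)*D = (((0 + 5)*5)*4)*42 = ((5*5)*4)*42 = (25*4)*42 = 100*42 = 4200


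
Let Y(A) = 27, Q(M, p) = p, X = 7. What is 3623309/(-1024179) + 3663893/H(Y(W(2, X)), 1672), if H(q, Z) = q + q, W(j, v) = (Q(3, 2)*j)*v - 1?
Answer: 1250762203387/18435222 ≈ 67846.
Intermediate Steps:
W(j, v) = -1 + 2*j*v (W(j, v) = (2*j)*v - 1 = 2*j*v - 1 = -1 + 2*j*v)
H(q, Z) = 2*q
3623309/(-1024179) + 3663893/H(Y(W(2, X)), 1672) = 3623309/(-1024179) + 3663893/((2*27)) = 3623309*(-1/1024179) + 3663893/54 = -3623309/1024179 + 3663893*(1/54) = -3623309/1024179 + 3663893/54 = 1250762203387/18435222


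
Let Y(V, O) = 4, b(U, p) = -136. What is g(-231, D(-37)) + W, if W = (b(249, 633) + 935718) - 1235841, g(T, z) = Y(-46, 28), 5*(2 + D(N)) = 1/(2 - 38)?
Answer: -300255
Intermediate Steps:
D(N) = -361/180 (D(N) = -2 + 1/(5*(2 - 38)) = -2 + (1/5)/(-36) = -2 + (1/5)*(-1/36) = -2 - 1/180 = -361/180)
g(T, z) = 4
W = -300259 (W = (-136 + 935718) - 1235841 = 935582 - 1235841 = -300259)
g(-231, D(-37)) + W = 4 - 300259 = -300255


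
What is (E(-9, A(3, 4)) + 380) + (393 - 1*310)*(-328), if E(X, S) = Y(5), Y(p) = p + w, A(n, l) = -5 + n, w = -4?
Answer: -26843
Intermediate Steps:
Y(p) = -4 + p (Y(p) = p - 4 = -4 + p)
E(X, S) = 1 (E(X, S) = -4 + 5 = 1)
(E(-9, A(3, 4)) + 380) + (393 - 1*310)*(-328) = (1 + 380) + (393 - 1*310)*(-328) = 381 + (393 - 310)*(-328) = 381 + 83*(-328) = 381 - 27224 = -26843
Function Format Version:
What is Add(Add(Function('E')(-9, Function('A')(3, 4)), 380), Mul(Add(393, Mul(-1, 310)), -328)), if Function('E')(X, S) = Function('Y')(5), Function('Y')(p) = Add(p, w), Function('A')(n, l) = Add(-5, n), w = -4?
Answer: -26843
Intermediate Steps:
Function('Y')(p) = Add(-4, p) (Function('Y')(p) = Add(p, -4) = Add(-4, p))
Function('E')(X, S) = 1 (Function('E')(X, S) = Add(-4, 5) = 1)
Add(Add(Function('E')(-9, Function('A')(3, 4)), 380), Mul(Add(393, Mul(-1, 310)), -328)) = Add(Add(1, 380), Mul(Add(393, Mul(-1, 310)), -328)) = Add(381, Mul(Add(393, -310), -328)) = Add(381, Mul(83, -328)) = Add(381, -27224) = -26843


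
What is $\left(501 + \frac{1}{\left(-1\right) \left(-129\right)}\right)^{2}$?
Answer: $\frac{4177036900}{16641} \approx 2.5101 \cdot 10^{5}$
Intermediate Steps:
$\left(501 + \frac{1}{\left(-1\right) \left(-129\right)}\right)^{2} = \left(501 + \frac{1}{129}\right)^{2} = \left(\frac{64630}{129}\right)^{2} = \frac{4177036900}{16641}$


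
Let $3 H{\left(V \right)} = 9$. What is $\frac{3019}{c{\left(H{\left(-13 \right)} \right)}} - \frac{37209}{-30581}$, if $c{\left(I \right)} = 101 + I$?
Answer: $\frac{96193775}{3180424} \approx 30.246$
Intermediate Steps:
$H{\left(V \right)} = 3$ ($H{\left(V \right)} = \frac{1}{3} \cdot 9 = 3$)
$\frac{3019}{c{\left(H{\left(-13 \right)} \right)}} - \frac{37209}{-30581} = \frac{3019}{101 + 3} - \frac{37209}{-30581} = \frac{3019}{104} - - \frac{37209}{30581} = 3019 \cdot \frac{1}{104} + \frac{37209}{30581} = \frac{3019}{104} + \frac{37209}{30581} = \frac{96193775}{3180424}$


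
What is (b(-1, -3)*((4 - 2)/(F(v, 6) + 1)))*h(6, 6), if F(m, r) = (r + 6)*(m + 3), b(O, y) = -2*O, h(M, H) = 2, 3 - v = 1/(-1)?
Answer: 8/85 ≈ 0.094118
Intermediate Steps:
v = 4 (v = 3 - 1/(-1) = 3 - 1*(-1) = 3 + 1 = 4)
F(m, r) = (3 + m)*(6 + r) (F(m, r) = (6 + r)*(3 + m) = (3 + m)*(6 + r))
(b(-1, -3)*((4 - 2)/(F(v, 6) + 1)))*h(6, 6) = ((-2*(-1))*((4 - 2)/((18 + 3*6 + 6*4 + 4*6) + 1)))*2 = (2*(2/((18 + 18 + 24 + 24) + 1)))*2 = (2*(2/(84 + 1)))*2 = (2*(2/85))*2 = (4/85)*2 = 8/85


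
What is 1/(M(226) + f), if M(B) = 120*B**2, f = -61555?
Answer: 1/6067565 ≈ 1.6481e-7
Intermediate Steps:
1/(M(226) + f) = 1/(120*226**2 - 61555) = 1/(120*51076 - 61555) = 1/(6129120 - 61555) = 1/6067565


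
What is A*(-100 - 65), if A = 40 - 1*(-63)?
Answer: -16995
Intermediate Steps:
A = 103 (A = 40 + 63 = 103)
A*(-100 - 65) = 103*(-100 - 65) = 103*(-165) = -16995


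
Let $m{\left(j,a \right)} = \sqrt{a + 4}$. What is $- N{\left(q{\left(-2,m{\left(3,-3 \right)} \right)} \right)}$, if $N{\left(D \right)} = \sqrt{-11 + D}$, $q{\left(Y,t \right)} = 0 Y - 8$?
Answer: $- i \sqrt{19} \approx - 4.3589 i$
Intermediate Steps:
$m{\left(j,a \right)} = \sqrt{4 + a}$
$q{\left(Y,t \right)} = -8$ ($q{\left(Y,t \right)} = 0 - 8 = -8$)
$- N{\left(q{\left(-2,m{\left(3,-3 \right)} \right)} \right)} = - \sqrt{-11 - 8} = - \sqrt{-19} = - i \sqrt{19}$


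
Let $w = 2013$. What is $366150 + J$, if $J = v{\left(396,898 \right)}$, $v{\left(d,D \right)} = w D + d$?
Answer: $2174220$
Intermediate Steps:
$v{\left(d,D \right)} = d + 2013 D$ ($v{\left(d,D \right)} = 2013 D + d = d + 2013 D$)
$J = 1808070$ ($J = 396 + 2013 \cdot 898 = 396 + 1807674 = 1808070$)
$366150 + J = 366150 + 1808070 = 2174220$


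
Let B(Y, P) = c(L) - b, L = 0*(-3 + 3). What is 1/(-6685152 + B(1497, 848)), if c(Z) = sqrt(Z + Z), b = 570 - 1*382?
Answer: -1/6685340 ≈ -1.4958e-7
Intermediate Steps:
b = 188 (b = 570 - 382 = 188)
L = 0 (L = 0*0 = 0)
c(Z) = sqrt(2)*sqrt(Z) (c(Z) = sqrt(2*Z) = sqrt(2)*sqrt(Z))
B(Y, P) = -188 (B(Y, P) = sqrt(2)*sqrt(0) - 1*188 = sqrt(2)*0 - 188 = 0 - 188 = -188)
1/(-6685152 + B(1497, 848)) = 1/(-6685152 - 188) = 1/(-6685340) = -1/6685340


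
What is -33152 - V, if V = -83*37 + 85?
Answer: -30166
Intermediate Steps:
V = -2986 (V = -3071 + 85 = -2986)
-33152 - V = -33152 - 1*(-2986) = -33152 + 2986 = -30166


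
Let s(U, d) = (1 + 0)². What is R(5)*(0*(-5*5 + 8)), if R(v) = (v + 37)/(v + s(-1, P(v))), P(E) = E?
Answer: 0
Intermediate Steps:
s(U, d) = 1 (s(U, d) = 1² = 1)
R(v) = (37 + v)/(1 + v) (R(v) = (v + 37)/(v + 1) = (37 + v)/(1 + v))
R(5)*(0*(-5*5 + 8)) = ((37 + 5)/(1 + 5))*(0*(-5*5 + 8)) = (42/6)*(0*(-25 + 8)) = ((⅙)*42)*(0*(-17)) = 7*0 = 0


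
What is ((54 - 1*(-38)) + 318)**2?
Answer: 168100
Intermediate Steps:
((54 - 1*(-38)) + 318)**2 = ((54 + 38) + 318)**2 = (92 + 318)**2 = 410**2 = 168100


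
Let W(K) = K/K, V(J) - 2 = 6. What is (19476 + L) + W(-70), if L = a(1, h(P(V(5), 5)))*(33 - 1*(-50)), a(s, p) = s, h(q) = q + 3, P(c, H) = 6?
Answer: 19560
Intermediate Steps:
V(J) = 8 (V(J) = 2 + 6 = 8)
h(q) = 3 + q
W(K) = 1
L = 83 (L = 1*(33 - 1*(-50)) = 1*(33 + 50) = 1*83 = 83)
(19476 + L) + W(-70) = (19476 + 83) + 1 = 19559 + 1 = 19560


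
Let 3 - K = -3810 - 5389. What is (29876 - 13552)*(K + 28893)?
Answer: 621862780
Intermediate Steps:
K = 9202 (K = 3 - (-3810 - 5389) = 3 - 1*(-9199) = 3 + 9199 = 9202)
(29876 - 13552)*(K + 28893) = (29876 - 13552)*(9202 + 28893) = 16324*38095 = 621862780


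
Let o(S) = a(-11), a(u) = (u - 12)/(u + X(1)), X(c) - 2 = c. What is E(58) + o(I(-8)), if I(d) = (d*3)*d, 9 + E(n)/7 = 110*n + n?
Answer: 360047/8 ≈ 45006.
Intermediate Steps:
E(n) = -63 + 777*n (E(n) = -63 + 7*(110*n + n) = -63 + 7*(111*n) = -63 + 777*n)
X(c) = 2 + c
a(u) = (-12 + u)/(3 + u) (a(u) = (u - 12)/(u + (2 + 1)) = (-12 + u)/(u + 3) = (-12 + u)/(3 + u))
I(d) = 3*d² (I(d) = (3*d)*d = 3*d²)
o(S) = 23/8 (o(S) = (-12 - 11)/(3 - 11) = -23/(-8) = -⅛*(-23) = 23/8)
E(58) + o(I(-8)) = (-63 + 777*58) + 23/8 = (-63 + 45066) + 23/8 = 45003 + 23/8 = 360047/8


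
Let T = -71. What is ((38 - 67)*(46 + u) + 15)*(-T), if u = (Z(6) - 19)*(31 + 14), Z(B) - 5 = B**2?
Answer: -2132059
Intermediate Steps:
Z(B) = 5 + B**2
u = 990 (u = ((5 + 6**2) - 19)*(31 + 14) = ((5 + 36) - 19)*45 = (41 - 19)*45 = 22*45 = 990)
((38 - 67)*(46 + u) + 15)*(-T) = ((38 - 67)*(46 + 990) + 15)*(-1*(-71)) = (-29*1036 + 15)*71 = (-30044 + 15)*71 = -30029*71 = -2132059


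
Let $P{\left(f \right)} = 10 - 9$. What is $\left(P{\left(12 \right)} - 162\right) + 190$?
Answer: $29$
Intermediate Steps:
$P{\left(f \right)} = 1$
$\left(P{\left(12 \right)} - 162\right) + 190 = \left(1 - 162\right) + 190 = -161 + 190 = 29$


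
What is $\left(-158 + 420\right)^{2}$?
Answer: $68644$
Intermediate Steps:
$\left(-158 + 420\right)^{2} = 262^{2} = 68644$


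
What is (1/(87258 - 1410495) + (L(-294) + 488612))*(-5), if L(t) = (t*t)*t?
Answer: 164898963212825/1323237 ≈ 1.2462e+8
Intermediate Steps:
L(t) = t³ (L(t) = t²*t = t³)
(1/(87258 - 1410495) + (L(-294) + 488612))*(-5) = (1/(87258 - 1410495) + ((-294)³ + 488612))*(-5) = (1/(-1323237) + (-25412184 + 488612))*(-5) = (-1/1323237 - 24923572)*(-5) = -32979792642565/1323237*(-5) = 164898963212825/1323237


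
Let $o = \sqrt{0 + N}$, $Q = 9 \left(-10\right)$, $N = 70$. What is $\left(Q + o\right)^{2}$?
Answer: $\left(90 - \sqrt{70}\right)^{2} \approx 6664.0$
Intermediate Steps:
$Q = -90$
$o = \sqrt{70}$ ($o = \sqrt{0 + 70} = \sqrt{70} \approx 8.3666$)
$\left(Q + o\right)^{2} = \left(-90 + \sqrt{70}\right)^{2}$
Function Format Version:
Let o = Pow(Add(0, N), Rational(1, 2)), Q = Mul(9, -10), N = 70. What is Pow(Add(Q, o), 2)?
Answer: Pow(Add(90, Mul(-1, Pow(70, Rational(1, 2)))), 2) ≈ 6664.0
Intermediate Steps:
Q = -90
o = Pow(70, Rational(1, 2)) (o = Pow(Add(0, 70), Rational(1, 2)) = Pow(70, Rational(1, 2)) ≈ 8.3666)
Pow(Add(Q, o), 2) = Pow(Add(-90, Pow(70, Rational(1, 2))), 2)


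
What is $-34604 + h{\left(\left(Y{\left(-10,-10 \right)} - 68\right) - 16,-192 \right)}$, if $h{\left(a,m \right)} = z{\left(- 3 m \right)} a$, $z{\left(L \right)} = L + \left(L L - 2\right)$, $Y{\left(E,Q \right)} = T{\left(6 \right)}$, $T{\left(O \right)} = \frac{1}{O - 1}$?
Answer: $-27885534$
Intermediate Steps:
$T{\left(O \right)} = \frac{1}{-1 + O}$
$Y{\left(E,Q \right)} = \frac{1}{5}$ ($Y{\left(E,Q \right)} = \frac{1}{-1 + 6} = \frac{1}{5}$)
$z{\left(L \right)} = -2 + L + L^{2}$ ($z{\left(L \right)} = L + \left(L^{2} - 2\right) = L + \left(-2 + L^{2}\right) = -2 + L + L^{2}$)
$h{\left(a,m \right)} = a \left(-2 - 3 m + 9 m^{2}\right)$ ($h{\left(a,m \right)} = \left(-2 - 3 m + \left(- 3 m\right)^{2}\right) a = \left(-2 - 3 m + 9 m^{2}\right) a = a \left(-2 - 3 m + 9 m^{2}\right)$)
$-34604 + h{\left(\left(Y{\left(-10,-10 \right)} - 68\right) - 16,-192 \right)} = -34604 + \left(\left(\frac{1}{5} - 68\right) - 16\right) \left(-2 - -576 + 9 \left(-192\right)^{2}\right) = -34604 + \left(- \frac{339}{5} - 16\right) \left(-2 + 576 + 9 \cdot 36864\right) = -34604 - \frac{419 \left(-2 + 576 + 331776\right)}{5} = -34604 - 27850930 = -27885534$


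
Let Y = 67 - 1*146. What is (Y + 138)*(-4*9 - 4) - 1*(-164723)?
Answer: 162363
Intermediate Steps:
Y = -79 (Y = 67 - 146 = -79)
(Y + 138)*(-4*9 - 4) - 1*(-164723) = (-79 + 138)*(-4*9 - 4) - 1*(-164723) = 59*(-36 - 4) + 164723 = 59*(-40) + 164723 = -2360 + 164723 = 162363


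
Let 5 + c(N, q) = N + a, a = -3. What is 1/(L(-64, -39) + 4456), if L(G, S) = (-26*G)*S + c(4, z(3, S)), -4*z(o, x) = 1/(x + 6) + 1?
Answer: -1/60444 ≈ -1.6544e-5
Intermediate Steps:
z(o, x) = -1/4 - 1/(4*(6 + x)) (z(o, x) = -(1/(x + 6) + 1)/4 = -(1/(6 + x) + 1)/4 = -(1 + 1/(6 + x))/4 = -1/4 - 1/(4*(6 + x)))
c(N, q) = -8 + N (c(N, q) = -5 + (N - 3) = -5 + (-3 + N) = -8 + N)
L(G, S) = -4 - 26*G*S (L(G, S) = (-26*G)*S + (-8 + 4) = -26*G*S - 4 = -4 - 26*G*S)
1/(L(-64, -39) + 4456) = 1/((-4 - 26*(-64)*(-39)) + 4456) = 1/((-4 - 64896) + 4456) = 1/(-64900 + 4456) = 1/(-60444) = -1/60444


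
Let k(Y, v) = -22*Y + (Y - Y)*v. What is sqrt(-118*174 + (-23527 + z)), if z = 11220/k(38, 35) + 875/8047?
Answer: I*sqrt(1030246247949971)/152893 ≈ 209.93*I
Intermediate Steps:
k(Y, v) = -22*Y (k(Y, v) = -22*Y + 0*v = -22*Y + 0 = -22*Y)
z = -2035360/152893 (z = 11220/((-22*38)) + 875/8047 = 11220/(-836) + 875*(1/8047) = 11220*(-1/836) + 875/8047 = -255/19 + 875/8047 = -2035360/152893 ≈ -13.312)
sqrt(-118*174 + (-23527 + z)) = sqrt(-118*174 + (-23527 - 2035360/152893)) = sqrt(-20532 - 3599148971/152893) = sqrt(-6738348047/152893) = I*sqrt(1030246247949971)/152893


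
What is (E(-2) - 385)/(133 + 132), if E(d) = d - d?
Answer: -77/53 ≈ -1.4528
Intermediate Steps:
E(d) = 0
(E(-2) - 385)/(133 + 132) = (0 - 385)/(133 + 132) = -385/265 = -385*1/265 = -77/53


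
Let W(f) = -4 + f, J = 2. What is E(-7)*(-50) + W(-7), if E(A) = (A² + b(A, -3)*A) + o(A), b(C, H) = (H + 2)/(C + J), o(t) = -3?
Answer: -2241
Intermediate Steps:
b(C, H) = (2 + H)/(2 + C) (b(C, H) = (H + 2)/(C + 2) = (2 + H)/(2 + C))
E(A) = -3 + A² - A/(2 + A) (E(A) = (A² + ((2 - 3)/(2 + A))*A) - 3 = (A² + (-1/(2 + A))*A) - 3 = (A² - A/(2 + A)) - 3 = -3 + A² - A/(2 + A))
E(-7)*(-50) + W(-7) = ((-1*(-7) + (-3 + (-7)²)*(2 - 7))/(2 - 7))*(-50) + (-4 - 7) = ((7 + (-3 + 49)*(-5))/(-5))*(-50) - 11 = -(7 + 46*(-5))/5*(-50) - 11 = -(7 - 230)/5*(-50) - 11 = -⅕*(-223)*(-50) - 11 = (223/5)*(-50) - 11 = -2230 - 11 = -2241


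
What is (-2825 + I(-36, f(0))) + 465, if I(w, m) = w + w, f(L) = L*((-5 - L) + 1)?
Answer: -2432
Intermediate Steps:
f(L) = L*(-4 - L)
I(w, m) = 2*w
(-2825 + I(-36, f(0))) + 465 = (-2825 + 2*(-36)) + 465 = (-2825 - 72) + 465 = -2897 + 465 = -2432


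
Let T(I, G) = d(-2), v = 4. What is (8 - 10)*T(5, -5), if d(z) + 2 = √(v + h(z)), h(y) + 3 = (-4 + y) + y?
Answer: 4 - 2*I*√7 ≈ 4.0 - 5.2915*I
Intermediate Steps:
h(y) = -7 + 2*y (h(y) = -3 + ((-4 + y) + y) = -3 + (-4 + 2*y) = -7 + 2*y)
d(z) = -2 + √(-3 + 2*z) (d(z) = -2 + √(4 + (-7 + 2*z)) = -2 + √(-3 + 2*z))
T(I, G) = -2 + I*√7 (T(I, G) = -2 + √(-3 + 2*(-2)) = -2 + √(-3 - 4) = -2 + √(-7) = -2 + I*√7)
(8 - 10)*T(5, -5) = (8 - 10)*(-2 + I*√7) = -2*(-2 + I*√7) = 4 - 2*I*√7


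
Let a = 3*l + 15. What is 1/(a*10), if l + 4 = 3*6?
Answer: 1/570 ≈ 0.0017544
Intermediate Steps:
l = 14 (l = -4 + 3*6 = -4 + 18 = 14)
a = 57 (a = 3*14 + 15 = 42 + 15 = 57)
1/(a*10) = 1/(57*10) = 1/570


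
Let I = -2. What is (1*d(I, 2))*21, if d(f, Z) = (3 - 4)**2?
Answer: 21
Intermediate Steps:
d(f, Z) = 1 (d(f, Z) = (-1)**2 = 1)
(1*d(I, 2))*21 = (1*1)*21 = 1*21 = 21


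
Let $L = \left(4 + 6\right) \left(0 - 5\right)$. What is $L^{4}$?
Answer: $6250000$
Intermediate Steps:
$L = -50$ ($L = 10 \left(-5\right) = -50$)
$L^{4} = \left(-50\right)^{4} = 6250000$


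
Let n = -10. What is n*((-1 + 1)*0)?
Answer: 0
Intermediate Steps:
n*((-1 + 1)*0) = -10*(-1 + 1)*0 = -0*0 = -10*0 = 0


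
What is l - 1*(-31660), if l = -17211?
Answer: 14449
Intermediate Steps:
l - 1*(-31660) = -17211 - 1*(-31660) = -17211 + 31660 = 14449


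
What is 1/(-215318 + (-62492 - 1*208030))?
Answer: -1/485840 ≈ -2.0583e-6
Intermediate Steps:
1/(-215318 + (-62492 - 1*208030)) = 1/(-215318 + (-62492 - 208030)) = 1/(-215318 - 270522) = 1/(-485840) = -1/485840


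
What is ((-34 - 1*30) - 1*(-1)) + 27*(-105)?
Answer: -2898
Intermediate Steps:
((-34 - 1*30) - 1*(-1)) + 27*(-105) = ((-34 - 30) + 1) - 2835 = (-64 + 1) - 2835 = -63 - 2835 = -2898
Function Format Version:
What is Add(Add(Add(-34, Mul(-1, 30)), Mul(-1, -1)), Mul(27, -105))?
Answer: -2898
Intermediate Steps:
Add(Add(Add(-34, Mul(-1, 30)), Mul(-1, -1)), Mul(27, -105)) = Add(Add(Add(-34, -30), 1), -2835) = Add(Add(-64, 1), -2835) = Add(-63, -2835) = -2898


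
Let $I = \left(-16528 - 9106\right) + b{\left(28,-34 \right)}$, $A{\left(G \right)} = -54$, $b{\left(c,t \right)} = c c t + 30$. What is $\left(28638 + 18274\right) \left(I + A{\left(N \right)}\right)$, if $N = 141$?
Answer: $-2454154368$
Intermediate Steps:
$b{\left(c,t \right)} = 30 + t c^{2}$ ($b{\left(c,t \right)} = c^{2} t + 30 = t c^{2} + 30 = 30 + t c^{2}$)
$I = -52260$ ($I = \left(-16528 - 9106\right) + \left(30 - 34 \cdot 28^{2}\right) = -25634 + \left(30 - 26656\right) = -25634 - 26626 = -52260$)
$\left(28638 + 18274\right) \left(I + A{\left(N \right)}\right) = \left(28638 + 18274\right) \left(-52260 - 54\right) = 46912 \left(-52314\right) = -2454154368$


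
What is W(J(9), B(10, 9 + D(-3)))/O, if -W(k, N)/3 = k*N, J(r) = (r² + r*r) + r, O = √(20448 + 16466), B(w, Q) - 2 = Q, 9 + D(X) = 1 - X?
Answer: -1539*√36914/18457 ≈ -16.020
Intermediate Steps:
D(X) = -8 - X (D(X) = -9 + (1 - X) = -8 - X)
B(w, Q) = 2 + Q
O = √36914 ≈ 192.13
J(r) = r + 2*r² (J(r) = (r² + r²) + r = 2*r² + r = r + 2*r²)
W(k, N) = -3*N*k (W(k, N) = -3*k*N = -3*N*k)
W(J(9), B(10, 9 + D(-3)))/O = (-3*(2 + (9 + (-8 - 1*(-3))))*9*(1 + 2*9))/(√36914) = (-3*(2 + (9 + (-8 + 3)))*9*(1 + 18))*(√36914/36914) = (-3*(2 + (9 - 5))*9*19)*(√36914/36914) = (-3*(2 + 4)*171)*(√36914/36914) = (-3*6*171)*(√36914/36914) = -1539*√36914/18457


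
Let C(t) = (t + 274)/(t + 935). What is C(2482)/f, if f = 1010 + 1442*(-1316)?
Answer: -1378/3240447027 ≈ -4.2525e-7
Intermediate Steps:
f = -1896662 (f = 1010 - 1897672 = -1896662)
C(t) = (274 + t)/(935 + t)
C(2482)/f = ((274 + 2482)/(935 + 2482))/(-1896662) = (2756/3417)*(-1/1896662) = -1378/3240447027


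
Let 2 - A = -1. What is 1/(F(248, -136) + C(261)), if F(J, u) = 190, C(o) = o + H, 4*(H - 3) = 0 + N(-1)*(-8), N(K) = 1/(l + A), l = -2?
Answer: 1/452 ≈ 0.0022124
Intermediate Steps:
A = 3 (A = 2 - 1*(-1) = 2 + 1 = 3)
N(K) = 1 (N(K) = 1/(-2 + 3) = 1/1 = 1)
H = 1 (H = 3 + (0 + 1*(-8))/4 = 3 + (0 - 8)/4 = 3 + (¼)*(-8) = 3 - 2 = 1)
C(o) = 1 + o (C(o) = o + 1 = 1 + o)
1/(F(248, -136) + C(261)) = 1/(190 + (1 + 261)) = 1/(190 + 262) = 1/452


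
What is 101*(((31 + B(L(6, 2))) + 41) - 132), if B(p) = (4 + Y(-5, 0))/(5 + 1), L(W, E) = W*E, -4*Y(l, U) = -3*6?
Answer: -71003/12 ≈ -5916.9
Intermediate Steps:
Y(l, U) = 9/2 (Y(l, U) = -(-3)*6/4 = -¼*(-18) = 9/2)
L(W, E) = E*W
B(p) = 17/12 (B(p) = (4 + 9/2)/(5 + 1) = (17/2)/6 = (17/2)*(⅙) = 17/12)
101*(((31 + B(L(6, 2))) + 41) - 132) = 101*(((31 + 17/12) + 41) - 132) = 101*((389/12 + 41) - 132) = 101*(881/12 - 132) = 101*(-703/12) = -71003/12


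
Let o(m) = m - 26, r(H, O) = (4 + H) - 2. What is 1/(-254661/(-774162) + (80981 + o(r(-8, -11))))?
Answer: 258054/20889298133 ≈ 1.2353e-5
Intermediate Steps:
r(H, O) = 2 + H
o(m) = -26 + m
1/(-254661/(-774162) + (80981 + o(r(-8, -11)))) = 1/(-254661/(-774162) + (80981 + (-26 + (2 - 8)))) = 1/(-254661*(-1/774162) + (80981 + (-26 - 6))) = 1/(84887/258054 + (80981 - 32)) = 1/(84887/258054 + 80949) = 1/(20889298133/258054) = 258054/20889298133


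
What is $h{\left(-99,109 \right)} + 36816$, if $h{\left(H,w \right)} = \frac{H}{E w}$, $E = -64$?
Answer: $\frac{256828515}{6976} \approx 36816.0$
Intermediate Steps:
$h{\left(H,w \right)} = - \frac{H}{64 w}$ ($h{\left(H,w \right)} = \frac{H}{\left(-64\right) w} = H \left(- \frac{1}{64 w}\right) = - \frac{H}{64 w}$)
$h{\left(-99,109 \right)} + 36816 = \left(- \frac{1}{64}\right) \left(-99\right) \frac{1}{109} + 36816 = \frac{99}{6976} + 36816 = \frac{256828515}{6976}$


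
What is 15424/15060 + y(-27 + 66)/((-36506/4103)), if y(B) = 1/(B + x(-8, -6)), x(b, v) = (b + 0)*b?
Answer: 14483567213/14156844270 ≈ 1.0231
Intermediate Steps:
x(b, v) = b² (x(b, v) = b*b = b²)
y(B) = 1/(64 + B) (y(B) = 1/(B + (-8)²) = 1/(B + 64) = 1/(64 + B))
15424/15060 + y(-27 + 66)/((-36506/4103)) = 15424/15060 + 1/((64 + (-27 + 66))*((-36506/4103))) = 15424*(1/15060) + 1/((64 + 39)*((-36506*1/4103))) = 3856/3765 + 1/(103*(-36506/4103)) = 3856/3765 + (1/103)*(-4103/36506) = 3856/3765 - 4103/3760118 = 14483567213/14156844270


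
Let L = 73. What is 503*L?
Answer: 36719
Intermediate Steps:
503*L = 503*73 = 36719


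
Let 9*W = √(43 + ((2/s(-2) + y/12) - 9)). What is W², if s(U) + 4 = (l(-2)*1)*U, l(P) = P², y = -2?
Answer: 101/243 ≈ 0.41564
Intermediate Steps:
s(U) = -4 + 4*U (s(U) = -4 + ((-2)²*1)*U = -4 + (4*1)*U = -4 + 4*U)
W = √303/27 (W = √(43 + ((2/(-4 + 4*(-2)) - 2/12) - 9))/9 = √(43 + ((2/(-4 - 8) - 2*1/12) - 9))/9 = √(43 + ((2/(-12) - ⅙) - 9))/9 = √(43 + ((2*(-1/12) - ⅙) - 9))/9 = √(43 + ((-⅙ - ⅙) - 9))/9 = √(43 + (-⅓ - 9))/9 = √(43 - 28/3)/9 = √(101/3)/9 = (√303/3)/9 = √303/27 ≈ 0.64470)
W² = (√303/27)² = 101/243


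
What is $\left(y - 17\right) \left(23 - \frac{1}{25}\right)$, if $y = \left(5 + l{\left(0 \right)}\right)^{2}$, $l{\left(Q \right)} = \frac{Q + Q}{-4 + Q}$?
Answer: $\frac{4592}{25} \approx 183.68$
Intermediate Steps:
$l{\left(Q \right)} = \frac{2 Q}{-4 + Q}$
$y = 25$ ($y = \left(5 + 2 \cdot 0 \frac{1}{-4 + 0}\right)^{2} = \left(5 + 2 \cdot 0 \frac{1}{-4}\right)^{2} = \left(5 + 2 \cdot 0 \left(- \frac{1}{4}\right)\right)^{2} = \left(5 + 0\right)^{2} = 5^{2} = 25$)
$\left(y - 17\right) \left(23 - \frac{1}{25}\right) = \left(25 - 17\right) \left(23 - \frac{1}{25}\right) = 8 \left(23 - \frac{1}{25}\right) = 8 \cdot \frac{574}{25} = \frac{4592}{25}$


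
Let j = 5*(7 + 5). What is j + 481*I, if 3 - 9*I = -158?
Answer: 77981/9 ≈ 8664.6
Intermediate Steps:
I = 161/9 (I = ⅓ - ⅑*(-158) = ⅓ + 158/9 = 161/9 ≈ 17.889)
j = 60 (j = 5*12 = 60)
j + 481*I = 60 + 481*(161/9) = 60 + 77441/9 = 77981/9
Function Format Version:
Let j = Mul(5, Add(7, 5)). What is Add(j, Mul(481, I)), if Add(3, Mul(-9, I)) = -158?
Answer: Rational(77981, 9) ≈ 8664.6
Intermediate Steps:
I = Rational(161, 9) (I = Add(Rational(1, 3), Mul(Rational(-1, 9), -158)) = Add(Rational(1, 3), Rational(158, 9)) = Rational(161, 9) ≈ 17.889)
j = 60 (j = Mul(5, 12) = 60)
Add(j, Mul(481, I)) = Add(60, Mul(481, Rational(161, 9))) = Add(60, Rational(77441, 9)) = Rational(77981, 9)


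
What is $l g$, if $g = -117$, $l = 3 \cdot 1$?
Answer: $-351$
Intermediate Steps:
$l = 3$
$l g = 3 \left(-117\right) = -351$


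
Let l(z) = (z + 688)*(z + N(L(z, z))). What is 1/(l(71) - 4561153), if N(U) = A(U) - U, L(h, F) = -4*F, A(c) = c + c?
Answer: -1/4722820 ≈ -2.1174e-7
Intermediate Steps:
A(c) = 2*c
N(U) = U (N(U) = 2*U - U = U)
l(z) = -3*z*(688 + z) (l(z) = (z + 688)*(z - 4*z) = (688 + z)*(-3*z) = -3*z*(688 + z))
1/(l(71) - 4561153) = 1/(3*71*(-688 - 1*71) - 4561153) = 1/(3*71*(-688 - 71) - 4561153) = 1/(3*71*(-759) - 4561153) = 1/(-161667 - 4561153) = 1/(-4722820) = -1/4722820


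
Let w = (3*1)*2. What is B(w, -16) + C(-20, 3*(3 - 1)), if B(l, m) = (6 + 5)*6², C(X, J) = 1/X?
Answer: 7919/20 ≈ 395.95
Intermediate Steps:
w = 6 (w = 3*2 = 6)
B(l, m) = 396 (B(l, m) = 11*36 = 396)
B(w, -16) + C(-20, 3*(3 - 1)) = 396 + 1/(-20) = 396 - 1/20 = 7919/20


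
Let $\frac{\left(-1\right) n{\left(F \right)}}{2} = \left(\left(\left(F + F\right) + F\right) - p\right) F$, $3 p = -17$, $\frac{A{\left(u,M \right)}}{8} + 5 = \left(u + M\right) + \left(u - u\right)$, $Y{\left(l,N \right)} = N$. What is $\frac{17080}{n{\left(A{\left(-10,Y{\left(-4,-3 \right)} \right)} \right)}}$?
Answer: $- \frac{2135}{15348} \approx -0.13911$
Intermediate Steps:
$A{\left(u,M \right)} = -40 + 8 M + 8 u$ ($A{\left(u,M \right)} = -40 + 8 \left(\left(u + M\right) + \left(u - u\right)\right) = -40 + 8 \left(\left(M + u\right) + 0\right) = -40 + 8 \left(M + u\right) = -40 + \left(8 M + 8 u\right) = -40 + 8 M + 8 u$)
$p = - \frac{17}{3}$ ($p = \frac{1}{3} \left(-17\right) = - \frac{17}{3} \approx -5.6667$)
$n{\left(F \right)} = - 2 F \left(\frac{17}{3} + 3 F\right)$ ($n{\left(F \right)} = - 2 \left(\left(\left(F + F\right) + F\right) - - \frac{17}{3}\right) F = - 2 \left(\left(2 F + F\right) + \frac{17}{3}\right) F = - 2 \left(3 F + \frac{17}{3}\right) F = - 2 \left(\frac{17}{3} + 3 F\right) F = - 2 F \left(\frac{17}{3} + 3 F\right)$)
$\frac{17080}{n{\left(A{\left(-10,Y{\left(-4,-3 \right)} \right)} \right)}} = \frac{17080}{\left(- \frac{2}{3}\right) \left(-40 + 8 \left(-3\right) + 8 \left(-10\right)\right) \left(17 + 9 \left(-40 + 8 \left(-3\right) + 8 \left(-10\right)\right)\right)} = \frac{17080}{\left(- \frac{2}{3}\right) \left(-40 - 24 - 80\right) \left(17 + 9 \left(-40 - 24 - 80\right)\right)} = \frac{17080}{\left(- \frac{2}{3}\right) \left(-144\right) \left(17 + 9 \left(-144\right)\right)} = \frac{17080}{\left(- \frac{2}{3}\right) \left(-144\right) \left(17 - 1296\right)} = \frac{17080}{\left(- \frac{2}{3}\right) \left(-144\right) \left(-1279\right)} = \frac{17080}{-122784} = 17080 \left(- \frac{1}{122784}\right) = - \frac{2135}{15348}$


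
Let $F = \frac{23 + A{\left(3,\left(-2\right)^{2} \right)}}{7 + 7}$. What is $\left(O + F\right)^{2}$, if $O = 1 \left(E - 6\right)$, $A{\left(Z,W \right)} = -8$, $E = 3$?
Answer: $\frac{729}{196} \approx 3.7194$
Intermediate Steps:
$O = -3$ ($O = 1 \left(3 - 6\right) = 1 \left(-3\right) = -3$)
$F = \frac{15}{14}$ ($F = \frac{23 - 8}{7 + 7} = \frac{15}{14} \approx 1.0714$)
$\left(O + F\right)^{2} = \left(-3 + \frac{15}{14}\right)^{2} = \left(- \frac{27}{14}\right)^{2} = \frac{729}{196}$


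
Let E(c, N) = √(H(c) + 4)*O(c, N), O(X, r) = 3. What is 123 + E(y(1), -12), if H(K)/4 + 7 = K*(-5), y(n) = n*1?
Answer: 123 + 6*I*√11 ≈ 123.0 + 19.9*I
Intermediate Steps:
y(n) = n
H(K) = -28 - 20*K (H(K) = -28 + 4*(K*(-5)) = -28 + 4*(-5*K) = -28 - 20*K)
E(c, N) = 3*√(-24 - 20*c) (E(c, N) = √((-28 - 20*c) + 4)*3 = √(-24 - 20*c)*3 = 3*√(-24 - 20*c))
123 + E(y(1), -12) = 123 + 6*√(-6 - 5*1) = 123 + 6*√(-6 - 5) = 123 + 6*√(-11) = 123 + 6*(I*√11) = 123 + 6*I*√11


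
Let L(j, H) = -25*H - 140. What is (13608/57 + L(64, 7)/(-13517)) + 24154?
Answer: 894945977/36689 ≈ 24393.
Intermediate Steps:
L(j, H) = -140 - 25*H
(13608/57 + L(64, 7)/(-13517)) + 24154 = (13608/57 + (-140 - 25*7)/(-13517)) + 24154 = (13608*(1/57) + (-140 - 175)*(-1/13517)) + 24154 = (4536/19 - 315*(-1/13517)) + 24154 = (4536/19 + 45/1931) + 24154 = 8759871/36689 + 24154 = 894945977/36689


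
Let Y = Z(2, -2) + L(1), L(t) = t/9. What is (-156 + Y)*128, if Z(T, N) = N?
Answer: -181888/9 ≈ -20210.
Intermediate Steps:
L(t) = t/9 (L(t) = t*(⅑) = t/9)
Y = -17/9 (Y = -2 + (⅑)*1 = -2 + ⅑ = -17/9 ≈ -1.8889)
(-156 + Y)*128 = (-156 - 17/9)*128 = -1421/9*128 = -181888/9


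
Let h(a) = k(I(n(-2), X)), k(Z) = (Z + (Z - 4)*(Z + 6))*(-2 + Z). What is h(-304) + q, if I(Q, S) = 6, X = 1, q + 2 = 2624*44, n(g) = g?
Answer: 115574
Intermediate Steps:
q = 115454 (q = -2 + 2624*44 = -2 + 115456 = 115454)
k(Z) = (-2 + Z)*(Z + (-4 + Z)*(6 + Z)) (k(Z) = (Z + (-4 + Z)*(6 + Z))*(-2 + Z) = (-2 + Z)*(Z + (-4 + Z)*(6 + Z)))
h(a) = 120 (h(a) = 48 + 6**2 + 6**3 - 30*6 = 48 + 36 + 216 - 180 = 120)
h(-304) + q = 120 + 115454 = 115574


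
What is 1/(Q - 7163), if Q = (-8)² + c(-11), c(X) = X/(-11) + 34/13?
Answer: -13/92240 ≈ -0.00014094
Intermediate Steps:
c(X) = 34/13 - X/11 (c(X) = X*(-1/11) + 34*(1/13) = -X/11 + 34/13 = 34/13 - X/11)
Q = 879/13 (Q = (-8)² + (34/13 - 1/11*(-11)) = 64 + (34/13 + 1) = 64 + 47/13 = 879/13 ≈ 67.615)
1/(Q - 7163) = 1/(879/13 - 7163) = 1/(-92240/13) = -13/92240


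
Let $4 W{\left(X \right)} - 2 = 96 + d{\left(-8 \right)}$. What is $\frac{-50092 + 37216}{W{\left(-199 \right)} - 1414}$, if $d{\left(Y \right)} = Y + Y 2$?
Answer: $\frac{25752}{2791} \approx 9.2268$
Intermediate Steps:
$d{\left(Y \right)} = 3 Y$ ($d{\left(Y \right)} = Y + 2 Y = 3 Y$)
$W{\left(X \right)} = \frac{37}{2}$ ($W{\left(X \right)} = \frac{1}{2} + \frac{96 + 3 \left(-8\right)}{4} = \frac{1}{2} + \frac{96 - 24}{4} = \frac{1}{2} + \frac{1}{4} \cdot 72 = \frac{1}{2} + 18 = \frac{37}{2}$)
$\frac{-50092 + 37216}{W{\left(-199 \right)} - 1414} = \frac{-50092 + 37216}{\frac{37}{2} - 1414} = - \frac{12876}{- \frac{2791}{2}} = \left(-12876\right) \left(- \frac{2}{2791}\right) = \frac{25752}{2791}$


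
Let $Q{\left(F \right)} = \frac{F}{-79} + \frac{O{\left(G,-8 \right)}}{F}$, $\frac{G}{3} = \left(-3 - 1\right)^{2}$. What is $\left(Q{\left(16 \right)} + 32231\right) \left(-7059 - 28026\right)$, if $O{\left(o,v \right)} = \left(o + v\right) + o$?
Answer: $- \frac{178699658475}{158} \approx -1.131 \cdot 10^{9}$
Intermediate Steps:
$G = 48$ ($G = 3 \left(-3 - 1\right)^{2} = 3 \left(-4\right)^{2} = 3 \cdot 16 = 48$)
$O{\left(o,v \right)} = v + 2 o$
$Q{\left(F \right)} = \frac{88}{F} - \frac{F}{79}$ ($Q{\left(F \right)} = \frac{F}{-79} + \frac{-8 + 2 \cdot 48}{F} = F \left(- \frac{1}{79}\right) + \frac{-8 + 96}{F} = - \frac{F}{79} + \frac{88}{F} = \frac{88}{F} - \frac{F}{79}$)
$\left(Q{\left(16 \right)} + 32231\right) \left(-7059 - 28026\right) = \left(\left(\frac{88}{16} - \frac{16}{79}\right) + 32231\right) \left(-7059 - 28026\right) = \left(\left(88 \cdot \frac{1}{16} - \frac{16}{79}\right) + 32231\right) \left(-35085\right) = \left(\left(\frac{11}{2} - \frac{16}{79}\right) + 32231\right) \left(-35085\right) = \left(\frac{837}{158} + 32231\right) \left(-35085\right) = \frac{5093335}{158} \left(-35085\right) = - \frac{178699658475}{158}$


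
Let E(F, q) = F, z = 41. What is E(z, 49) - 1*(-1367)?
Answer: 1408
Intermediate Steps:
E(z, 49) - 1*(-1367) = 41 - 1*(-1367) = 41 + 1367 = 1408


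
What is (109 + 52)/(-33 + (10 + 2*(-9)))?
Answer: -161/41 ≈ -3.9268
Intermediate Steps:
(109 + 52)/(-33 + (10 + 2*(-9))) = 161/(-33 + (10 - 18)) = 161/(-33 - 8) = 161/(-41) = 161*(-1/41) = -161/41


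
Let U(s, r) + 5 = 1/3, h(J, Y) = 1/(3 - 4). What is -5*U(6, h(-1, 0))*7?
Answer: 490/3 ≈ 163.33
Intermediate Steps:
h(J, Y) = -1 (h(J, Y) = 1/(-1) = -1)
U(s, r) = -14/3 (U(s, r) = -5 + 1/3 = -5 + ⅓ = -14/3)
-5*U(6, h(-1, 0))*7 = -5*(-14/3)*7 = (70/3)*7 = 490/3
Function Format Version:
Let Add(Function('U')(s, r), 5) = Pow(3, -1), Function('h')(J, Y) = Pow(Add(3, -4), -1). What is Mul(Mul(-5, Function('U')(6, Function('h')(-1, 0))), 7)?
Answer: Rational(490, 3) ≈ 163.33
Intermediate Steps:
Function('h')(J, Y) = -1 (Function('h')(J, Y) = Pow(-1, -1) = -1)
Function('U')(s, r) = Rational(-14, 3) (Function('U')(s, r) = Add(-5, Pow(3, -1)) = Add(-5, Rational(1, 3)) = Rational(-14, 3))
Mul(Mul(-5, Function('U')(6, Function('h')(-1, 0))), 7) = Mul(Mul(-5, Rational(-14, 3)), 7) = Mul(Rational(70, 3), 7) = Rational(490, 3)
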